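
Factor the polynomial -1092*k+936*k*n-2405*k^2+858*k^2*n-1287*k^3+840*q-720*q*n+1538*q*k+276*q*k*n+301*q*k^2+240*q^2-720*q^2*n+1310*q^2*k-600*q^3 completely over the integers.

-(10*q-13*k)*(5*q-9*k+6*n-7)*(12*q+11*k+12)

Group: 12*q*(-50*q^2+155*q*k-60*q*n+70*q-117*k^2+78*k*n-91*k) + (11*k+12)*(-50*q^2+155*q*k-60*q*n+70*q-117*k^2+78*k*n-91*k); both groups contain (-50*q^2+155*q*k-60*q*n+70*q-117*k^2+78*k*n-91*k), so (12*q+11*k+12) is a factor with cofactor -50*q^2+155*q*k-60*q*n+70*q-117*k^2+78*k*n-91*k.
The cofactor groups again: -50*q^2+155*q*k-60*q*n+70*q-117*k^2+78*k*n-91*k = -5*q*(10*q-13*k) + (9*k-6*n+7)*(10*q-13*k); both groups contain (10*q-13*k), giving -(5*q-9*k+6*n-7)*(10*q-13*k).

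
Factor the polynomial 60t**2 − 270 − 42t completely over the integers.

6(2t − 5)(5t + 9)

Pull out the common factor 6, then factor the remaining trinomial.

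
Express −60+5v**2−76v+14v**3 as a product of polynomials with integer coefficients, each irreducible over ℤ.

(2v−5)(7v+6)(v+2)

Among the possible rational roots, v = 5/2 is a root, giving the factor (2v−5) and quotient 7v**2+20v+12.
The remaining quadratic factors as (v+2)(7v+6).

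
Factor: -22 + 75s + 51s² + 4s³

By the rational root theorem, s = -2 is a root, so (s + 2) is a factor; dividing leaves 4s² + 43s - 11.
The remaining quadratic factors as (4s - 1)(s + 11).

(4s - 1)(s + 11)(s + 2)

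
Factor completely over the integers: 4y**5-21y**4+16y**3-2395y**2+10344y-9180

Trying the rational-root candidates, y = 5/4 is a root, so (4y-5) divides it; the quotient is y**4-4y**3-y**2-600y+1836.
Continuing, y = 3 is a root, giving the factor (y-3) and quotient y**3-y**2-4y-612.
Next, y = 9 is a root, so (y-9) is a factor; dividing leaves y**2+8y+68.
The quadratic y**2+8y+68 has discriminant -208 < 0 and is irreducible over ℤ.

(4y-5)(y-3)(y-9)(y**2+8y+68)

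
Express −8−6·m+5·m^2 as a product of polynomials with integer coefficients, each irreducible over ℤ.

(5·m+4)·(m−2)

Need a pair with product 5·(−8) = −40 and sum −6: that's 4 and −10.
Split the middle term: 5·m^2+4·m − 10·m−8 = m·(5·m+4) − 2·(5·m+4).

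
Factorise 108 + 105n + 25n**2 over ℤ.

Need a pair with product 25·108 = 2700 and sum 105: that's 45 and 60.
Split the middle term: 25n**2 + 45n + 60n + 108 = 5n(5n + 9) + 12(5n + 9).

(5n + 12)(5n + 9)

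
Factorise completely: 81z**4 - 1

Difference of squares twice: with A = 3z and B = 1, A⁴ − B⁴ = (A² − B²)(A² + B²), and A² − B² factors again.

(3z + 1)(3z - 1)(9z**2 + 1)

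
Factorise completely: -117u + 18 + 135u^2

9(3u - 2)(5u - 1)

Pull out the common factor 9, then factor the remaining trinomial.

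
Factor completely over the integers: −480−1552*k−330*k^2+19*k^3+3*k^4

(3*k+1)*(k+12)*(k+4)*(k−10)

Trying the rational-root candidates, k = −4 is a root, so (k+4) is a factor; dividing leaves 3*k^3+7*k^2−358*k−120.
Continuing, k = 10 is a root, so (k−10) is a factor; dividing leaves 3*k^2+37*k+12.
The remaining quadratic factors as (3*k+1)(k+12).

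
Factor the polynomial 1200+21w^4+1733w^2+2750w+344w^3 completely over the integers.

By the rational root theorem, w = −6 is a root, giving the factor (w+6) and quotient 21w^3+218w^2+425w+200.
Continuing, w = −5/7 is a root, so (7w+5) divides it; the quotient is 3w^2+29w+40.
The remaining quadratic factors as (w+8)(3w+5).

(3w+5)(7w+5)(w+6)(w+8)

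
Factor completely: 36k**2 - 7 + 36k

Need a pair with product 36·(-7) = -252 and sum 36: that's -6 and 42.
Split the middle term: 36k**2 - 6k + 42k - 7 = 6k(6k - 1) + 7(6k - 1).

(6k + 7)(6k - 1)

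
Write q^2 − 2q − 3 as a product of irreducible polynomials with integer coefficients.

Two integers with product −3 and sum −2 are 1 and −3.

(q + 1)(q − 3)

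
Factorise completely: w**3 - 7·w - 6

Testing divisors of the constant over divisors of the leading coefficient, w = -1 is a root, giving the factor (w + 1) and quotient w**2 - w - 6.
The remaining quadratic factors as (w + 2)(w - 3).

(w + 1)·(w + 2)·(w - 3)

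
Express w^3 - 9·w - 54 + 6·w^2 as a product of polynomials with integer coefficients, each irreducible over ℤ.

Testing divisors of the constant over divisors of the leading coefficient, w = 3 is a root, so (w - 3) divides it; the quotient is w^2 + 9·w + 18.
The remaining quadratic factors as (w + 6)(w + 3).

(w + 3)·(w + 6)·(w - 3)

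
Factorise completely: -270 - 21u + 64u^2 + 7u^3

Among the possible rational roots, u = 2 is a root, so (u - 2) is a factor; dividing leaves 7u^2 + 78u + 135.
The remaining quadratic factors as (7u + 15)(u + 9).

(7u + 15)(u + 9)(u - 2)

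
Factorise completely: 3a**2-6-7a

(3a+2)(a-3)

Need a pair with product 3·(-6) = -18 and sum -7: that's 2 and -9.
Split the middle term: 3a**2+2a - 9a-6 = a(3a+2) - 3(3a+2).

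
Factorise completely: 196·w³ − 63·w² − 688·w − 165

By the rational root theorem, w = −1/4 is a root, so (4·w + 1) divides it; the quotient is 49·w² − 28·w − 165.
The remaining quadratic factors as (7·w − 15)(7·w + 11).

(4·w + 1)·(7·w + 11)·(7·w − 15)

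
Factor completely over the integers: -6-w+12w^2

Need a pair with product 12·(-6) = -72 and sum -1: that's 8 and -9.
Split the middle term: 12w^2+8w - 9w-6 = 4w(3w+2) - 3(3w+2).

(3w+2)(4w-3)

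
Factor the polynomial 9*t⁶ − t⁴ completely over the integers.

Every term has a factor of t⁴; factoring it out leaves 9*t² − 1.
Recognize a difference of squares with the parts 3*t and 1.

t⁴*(3*t + 1)*(3*t − 1)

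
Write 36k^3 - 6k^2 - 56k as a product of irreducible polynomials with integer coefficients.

2k(3k - 4)(6k + 7)

Pull out the common factor 2k, then factor the remaining trinomial.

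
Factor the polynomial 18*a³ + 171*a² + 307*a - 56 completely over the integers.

Trying the rational-root candidates, a = -7 is a root, so (a + 7) divides it; the quotient is 18*a² + 45*a - 8.
The remaining quadratic factors as (6*a - 1)(3*a + 8).

(3*a + 8)*(6*a - 1)*(a + 7)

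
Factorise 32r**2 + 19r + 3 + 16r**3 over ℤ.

Trying the rational-root candidates, r = -1/4 is a root, so (4r + 1) is a factor; dividing leaves 4r**2 + 7r + 3.
The remaining quadratic factors as (r + 1)(4r + 3).

(4r + 1)(4r + 3)(r + 1)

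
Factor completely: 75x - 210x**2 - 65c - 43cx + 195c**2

Group: 15c(13c - 15x) + (14x - 5)(13c - 15x); both groups contain (13c - 15x).

(13c - 15x)(15c + 14x - 5)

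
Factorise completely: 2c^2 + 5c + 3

(2c + 3)(c + 1)

Need a pair with product 2·3 = 6 and sum 5: that's 2 and 3.
Split the middle term: 2c^2 + 2c + 3c + 3 = 2c(c + 1) + 3(c + 1).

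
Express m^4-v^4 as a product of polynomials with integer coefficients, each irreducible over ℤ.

Difference of squares twice: with A = m and B = v, A⁴ − B⁴ = (A² − B²)(A² + B²), and A² − B² factors again.

(m+v)(m-v)(m^2+v^2)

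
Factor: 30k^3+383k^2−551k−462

(5k+3)(6k−11)(k+14)

Testing divisors of the constant over divisors of the leading coefficient, k = 11/6 is a root, giving the factor (6k−11) and quotient 5k^2+73k+42.
The remaining quadratic factors as (5k+3)(k+14).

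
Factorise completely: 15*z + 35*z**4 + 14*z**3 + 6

(5*z + 2)*(7*z**3 + 3)

Group as (35*z**4 + 15*z) + (14*z**3 + 6) = 5*z*(7*z**3 + 3) + 2*(7*z**3 + 3).
Both groups share the factor (7*z**3 + 3).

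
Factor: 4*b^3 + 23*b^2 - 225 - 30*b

By the rational root theorem, b = -5 is a root, so (b + 5) is a factor; dividing leaves 4*b^2 + 3*b - 45.
The remaining quadratic factors as (4*b + 15)(b - 3).

(4*b + 15)*(b + 5)*(b - 3)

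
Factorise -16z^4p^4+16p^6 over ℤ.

-16p^4(z^2-p)(z^2+p)

Factor out 16p^4 first: what remains is -z^4+p^2.
Recognize a difference of squares with the parts p and z^2.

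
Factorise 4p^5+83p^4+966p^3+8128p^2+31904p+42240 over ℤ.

Testing divisors of the constant over divisors of the leading coefficient, p = -4 is a root, so (p+4) is a factor; dividing leaves 4p^4+67p^3+698p^2+5336p+10560.
Next, p = -11/4 is a root, so (4p+11) is a factor; dividing leaves p^3+14p^2+136p+960.
Next, p = -10 is a root, so (p+10) is a factor; dividing leaves p^2+4p+96.
The quadratic p^2+4p+96 has discriminant -368 < 0 and is irreducible over ℤ.

(4p+11)(p+10)(p+4)(p^2+4p+96)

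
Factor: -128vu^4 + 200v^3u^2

Every term has a factor of 8vu^2. Then 25v^2 - 16u^2 = (5v)² − (4u)².

8u^2v(5v - 4u)(5v + 4u)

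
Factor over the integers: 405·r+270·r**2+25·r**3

Pull out the common factor 5·r, then factor the remaining trinomial.

5·r·(5·r+9)·(r+9)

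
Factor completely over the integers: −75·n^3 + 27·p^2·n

3·n·(3·p − 5·n)·(3·p + 5·n)

Factor out 3·n, leaving 9·p^2 − 25·n^2, which is a difference of two squares.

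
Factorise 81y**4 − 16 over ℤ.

Difference of squares twice: with A = 3y and B = 2, A⁴ − B⁴ = (A² − B²)(A² + B²), and A² − B² factors again.

(3y + 2)(3y − 2)(9y**2 + 4)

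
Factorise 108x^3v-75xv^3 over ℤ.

Pull out the common factor 3xv; 36x^2-25v^2 is a difference of squares.

3vx(6x-5v)(6x+5v)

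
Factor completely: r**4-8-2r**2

Substitute u = r**2 to get a quadratic in u, then factor.
r**2-4 is a difference of squares.
r**2+2 is irreducible over ℤ (always positive, so no real roots).

(r+2)(r-2)(r**2+2)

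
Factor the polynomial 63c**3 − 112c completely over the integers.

7c(3c + 4)(3c − 4)

Factor out 7c, leaving 9c**2 − 16, which is a difference of two squares.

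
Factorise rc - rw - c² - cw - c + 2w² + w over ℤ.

Group: c(r - c - 2w - 1) - w(r - c - 2w - 1); both groups contain (r - c - 2w - 1).

(r - c - 2w - 1)(c - w)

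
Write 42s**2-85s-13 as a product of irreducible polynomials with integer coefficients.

(6s-13)(7s+1)

Need a pair with product 42·(-13) = -546 and sum -85: that's 6 and -91.
Split the middle term: 42s**2+6s - 91s-13 = 6s(7s+1) - 13(7s+1).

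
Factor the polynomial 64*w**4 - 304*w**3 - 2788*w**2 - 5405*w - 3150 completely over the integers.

(4*w + 5)*(4*w + 7)*(4*w + 9)*(w - 10)

Testing divisors of the constant over divisors of the leading coefficient, w = -7/4 is a root, giving the factor (4*w + 7) and quotient 16*w**3 - 104*w**2 - 515*w - 450.
Continuing, w = -9/4 is a root, so (4*w + 9) is a factor; dividing leaves 4*w**2 - 35*w - 50.
The remaining quadratic factors as (4*w + 5)(w - 10).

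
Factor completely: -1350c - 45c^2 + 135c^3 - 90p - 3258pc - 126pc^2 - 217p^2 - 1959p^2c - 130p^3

Group: 10p(-13p^2 - 192pc - 10p + 45c^2 - 150c) + (3c + 9)(-13p^2 - 192pc - 10p + 45c^2 - 150c); both groups contain (-13p^2 - 192pc - 10p + 45c^2 - 150c), so (10p + 3c + 9) is a factor with cofactor -13p^2 - 192pc - 10p + 45c^2 - 150c.
The cofactor groups again: -13p^2 - 192pc - 10p + 45c^2 - 150c = -13p(p + 15c) + (3c - 10)(p + 15c); both groups contain (p + 15c), giving -(13p - 3c + 10)(p + 15c).

-(13p - 3c + 10)(p + 15c)(10p + 3c + 9)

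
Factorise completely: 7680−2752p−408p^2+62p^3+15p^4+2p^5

(2p−5)(p+6)(p−4)(p^2+8p+64)

Among the possible rational roots, p = 5/2 is a root, giving the factor (2p−5) and quotient p^4+10p^3+56p^2−64p−1536.
Continuing, p = −6 is a root, giving the factor (p+6) and quotient p^3+4p^2+32p−256.
Continuing, p = 4 is a root, so (p−4) is a factor; dividing leaves p^2+8p+64.
The quadratic p^2+8p+64 has discriminant −192 < 0 and is irreducible over ℤ.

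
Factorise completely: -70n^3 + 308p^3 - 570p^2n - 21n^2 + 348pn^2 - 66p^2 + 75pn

(14p - 10n - 3)(11p - 7n)(2p - n)

Group: 11p(28p^2 - 34pn - 6p + 10n^2 + 3n) - 7n(28p^2 - 34pn - 6p + 10n^2 + 3n); both groups contain (28p^2 - 34pn - 6p + 10n^2 + 3n), so (11p - 7n) is a factor with cofactor 28p^2 - 34pn - 6p + 10n^2 + 3n.
The cofactor groups again: 28p^2 - 34pn - 6p + 10n^2 + 3n = 14p(2p - n) + (-10n - 3)(2p - n); both groups contain (2p - n), giving (14p - 10n - 3)(2p - n).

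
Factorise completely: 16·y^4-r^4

(2·y-r)·(2·y+r)·(4·y^2+r^2)

Write as (4·y^2)² − (r^2)², then factor 4·y^2-r^2 once more.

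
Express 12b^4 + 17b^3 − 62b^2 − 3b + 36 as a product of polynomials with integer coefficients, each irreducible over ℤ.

By the rational root theorem, b = 1 is a root, so (b − 1) divides it; the quotient is 12b^3 + 29b^2 − 33b − 36.
Continuing, b = 4/3 is a root, giving the factor (3b − 4) and quotient 4b^2 + 15b + 9.
The remaining quadratic factors as (b + 3)(4b + 3).

(3b − 4)(4b + 3)(b + 3)(b − 1)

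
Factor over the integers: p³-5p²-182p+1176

Testing divisors of the constant over divisors of the leading coefficient, p = -14 is a root, so (p+14) divides it; the quotient is p²-19p+84.
The remaining quadratic factors as (p-12)(p-7).

(p+14)(p-12)(p-7)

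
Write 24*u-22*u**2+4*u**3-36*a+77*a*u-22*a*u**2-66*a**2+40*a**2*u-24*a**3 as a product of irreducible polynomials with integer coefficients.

-(2*a-u+4)*(3*a-2*u)*(4*a-2*u+3)

Group: 3*a*(-8*a**2+8*a*u-22*a-2*u**2+11*u-12) - 2*u*(-8*a**2+8*a*u-22*a-2*u**2+11*u-12); both groups contain (-8*a**2+8*a*u-22*a-2*u**2+11*u-12), so (3*a-2*u) is a factor with cofactor -8*a**2+8*a*u-22*a-2*u**2+11*u-12.
The cofactor groups again: -8*a**2+8*a*u-22*a-2*u**2+11*u-12 = -2*a*(4*a-2*u+3) + (u-4)*(4*a-2*u+3); both groups contain (4*a-2*u+3), giving -(2*a-u+4)*(4*a-2*u+3).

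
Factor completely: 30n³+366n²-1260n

6n(5n-14)(n+15)

Pull out the common factor 6n, then factor the remaining trinomial.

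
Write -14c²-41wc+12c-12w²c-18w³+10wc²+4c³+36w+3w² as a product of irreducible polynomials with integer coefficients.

Group: 3w(-6w²-2wc+w+4c²-14c+12) + c(-6w²-2wc+w+4c²-14c+12); both groups contain (-6w²-2wc+w+4c²-14c+12), so (3w+c) is a factor with cofactor -6w²-2wc+w+4c²-14c+12.
The cofactor groups again: -6w²-2wc+w+4c²-14c+12 = -3w(2w+2c-3) + (2c-4)(2w+2c-3); both groups contain (2w+2c-3), giving -(3w-2c+4)(2w+2c-3).

-(3w-2c+4)(2w+2c-3)(3w+c)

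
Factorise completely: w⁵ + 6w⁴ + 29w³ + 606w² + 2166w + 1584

By the rational root theorem, w = -1 is a root, so (w + 1) is a factor; dividing leaves w⁴ + 5w³ + 24w² + 582w + 1584.
Next, w = -3 is a root, so (w + 3) is a factor; dividing leaves w³ + 2w² + 18w + 528.
Then w = -8 is a root, so (w + 8) divides it; the quotient is w² - 6w + 66.
The quadratic w² - 6w + 66 has discriminant -228 < 0 and is irreducible over ℤ.

(w + 1)(w + 3)(w + 8)(w² - 6w + 66)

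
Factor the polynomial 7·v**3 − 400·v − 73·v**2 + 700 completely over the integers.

Testing divisors of the constant over divisors of the leading coefficient, v = −5 is a root, so (v + 5) divides it; the quotient is 7·v**2 − 108·v + 140.
The remaining quadratic factors as (v − 14)(7·v − 10).

(7·v − 10)·(v + 5)·(v − 14)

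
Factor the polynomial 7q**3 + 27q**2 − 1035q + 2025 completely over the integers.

(7q − 15)(q + 15)(q − 9)

Among the possible rational roots, q = −15 is a root, giving the factor (q + 15) and quotient 7q**2 − 78q + 135.
The remaining quadratic factors as (q − 9)(7q − 15).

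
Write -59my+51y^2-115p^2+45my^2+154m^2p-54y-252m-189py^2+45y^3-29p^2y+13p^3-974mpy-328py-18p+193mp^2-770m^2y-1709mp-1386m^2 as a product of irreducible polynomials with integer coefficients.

Group: 11m(14mp-70my-126m+p^2-2py-9p-15y^2-27y) + (13p-3y+2)(14mp-70my-126m+p^2-2py-9p-15y^2-27y); both groups contain (14mp-70my-126m+p^2-2py-9p-15y^2-27y), so (11m+13p-3y+2) is a factor with cofactor 14mp-70my-126m+p^2-2py-9p-15y^2-27y.
The cofactor groups again: 14mp-70my-126m+p^2-2py-9p-15y^2-27y = p(14m+p+3y) + (-5y-9)(14m+p+3y); both groups contain (14m+p+3y), giving (p-5y-9)(14m+p+3y).

(11m+13p-3y+2)(14m+p+3y)(p-5y-9)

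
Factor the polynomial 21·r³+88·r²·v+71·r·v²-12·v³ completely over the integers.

(3·r+4·v)·(7·r-v)·(r+3·v)

Group: r·(21·r²+25·r·v-4·v²) + 3·v·(21·r²+25·r·v-4·v²); both groups contain (21·r²+25·r·v-4·v²), so (r+3·v) is a factor with cofactor 21·r²+25·r·v-4·v².
The cofactor groups again: 21·r²+25·r·v-4·v² = 7·r·(3·r+4·v) - v·(3·r+4·v); both groups contain (3·r+4·v), giving (7·r-v)·(3·r+4·v).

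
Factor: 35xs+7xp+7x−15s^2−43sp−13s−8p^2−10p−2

(7x−3s−8p−2)(5s+p+1)

Group: 7x(5s+p+1) + (−3s−8p−2)(5s+p+1); both groups contain (5s+p+1).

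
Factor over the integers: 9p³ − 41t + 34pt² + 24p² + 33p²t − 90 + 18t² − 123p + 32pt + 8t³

Group: p(9p² + 15pt − 21p + 4t² − t − 18) + (2t + 5)(9p² + 15pt − 21p + 4t² − t − 18); both groups contain (9p² + 15pt − 21p + 4t² − t − 18), so (p + 2t + 5) is a factor with cofactor 9p² + 15pt − 21p + 4t² − t − 18.
The cofactor groups again: 9p² + 15pt − 21p + 4t² − t − 18 = 3p(3p + t + 2) + (4t − 9)(3p + t + 2); both groups contain (3p + t + 2), giving (3p + 4t − 9)(3p + t + 2).

(3p + 4t − 9)(3p + t + 2)(p + 2t + 5)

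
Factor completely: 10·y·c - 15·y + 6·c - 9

Group as (10·y·c - 15·y) + (6·c - 9) = 5·y·(2·c - 3) + 3·(2·c - 3).
Both groups share the factor (2·c - 3).

(2·c - 3)·(5·y + 3)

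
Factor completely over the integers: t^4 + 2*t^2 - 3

(t + 1)*(t - 1)*(t^2 + 3)

Substitute u = t^2 to get a quadratic in u, then factor.
t^2 + 3 is irreducible over ℤ (always positive, so no real roots).
t^2 - 1 is a difference of squares.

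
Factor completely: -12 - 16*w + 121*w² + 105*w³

(3*w - 1)*(5*w + 6)*(7*w + 2)

By the rational root theorem, w = -6/5 is a root, giving the factor (5*w + 6) and quotient 21*w² - w - 2.
The remaining quadratic factors as (7*w + 2)(3*w - 1).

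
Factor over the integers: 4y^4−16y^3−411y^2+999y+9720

Trying the rational-root candidates, y = −9/2 is a root, giving the factor (2y+9) and quotient 2y^3−17y^2−129y+1080.
Continuing, y = 9 is a root, so (y−9) divides it; the quotient is 2y^2+y−120.
The remaining quadratic factors as (2y−15)(y+8).

(2y+9)(2y−15)(y+8)(y−9)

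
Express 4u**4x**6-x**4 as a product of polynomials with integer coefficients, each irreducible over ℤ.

Pull out the common factor x**4, leaving 4u**4x**2-1.
Recognize a difference of squares with the parts 2u**2x and 1.

x**4(2u**2x+1)(2u**2x-1)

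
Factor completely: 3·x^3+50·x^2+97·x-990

(3·x-10)·(x+11)·(x+9)

Among the possible rational roots, x = 10/3 is a root, so (3·x-10) divides it; the quotient is x^2+20·x+99.
The remaining quadratic factors as (x+11)(x+9).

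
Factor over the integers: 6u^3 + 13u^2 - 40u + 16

Testing divisors of the constant over divisors of the leading coefficient, u = 1/2 is a root, giving the factor (2u - 1) and quotient 3u^2 + 8u - 16.
The remaining quadratic factors as (u + 4)(3u - 4).

(2u - 1)(3u - 4)(u + 4)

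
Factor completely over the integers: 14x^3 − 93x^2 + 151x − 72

Testing divisors of the constant over divisors of the leading coefficient, x = 1 is a root, giving the factor (x − 1) and quotient 14x^2 − 79x + 72.
The remaining quadratic factors as (2x − 9)(7x − 8).

(2x − 9)(7x − 8)(x − 1)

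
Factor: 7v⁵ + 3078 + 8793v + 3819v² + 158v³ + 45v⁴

(7v + 3)(v + 2)(v + 9)(v² - 5v + 57)

By the rational root theorem, v = -3/7 is a root, so (7v + 3) divides it; the quotient is v⁴ + 6v³ + 20v² + 537v + 1026.
Next, v = -2 is a root, so (v + 2) divides it; the quotient is v³ + 4v² + 12v + 513.
Continuing, v = -9 is a root, so (v + 9) is a factor; dividing leaves v² - 5v + 57.
The quadratic v² - 5v + 57 has discriminant -203 < 0 and is irreducible over ℤ.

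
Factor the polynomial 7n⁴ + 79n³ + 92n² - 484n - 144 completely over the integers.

Testing divisors of the constant over divisors of the leading coefficient, n = 2 is a root, so (n - 2) is a factor; dividing leaves 7n³ + 93n² + 278n + 72.
Then n = -9 is a root, giving the factor (n + 9) and quotient 7n² + 30n + 8.
The remaining quadratic factors as (n + 4)(7n + 2).

(7n + 2)(n + 4)(n + 9)(n - 2)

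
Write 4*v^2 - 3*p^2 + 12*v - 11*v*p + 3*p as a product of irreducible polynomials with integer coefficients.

Group: 4*v*(v - 3*p + 3) + p*(v - 3*p + 3); both groups contain (v - 3*p + 3).

(v - 3*p + 3)*(4*v + p)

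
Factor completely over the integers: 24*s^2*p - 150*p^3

Every term has a factor of 6*p. Then 4*s^2 - 25*p^2 = (2*s)² − (5*p)².

6*p*(2*s - 5*p)*(2*s + 5*p)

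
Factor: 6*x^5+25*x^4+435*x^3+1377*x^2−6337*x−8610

(6*x+7)*(x+5)*(x−3)*(x^2+x+82)

By the rational root theorem, x = 3 is a root, giving the factor (x−3) and quotient 6*x^4+43*x^3+564*x^2+3069*x+2870.
Then x = −7/6 is a root, giving the factor (6*x+7) and quotient x^3+6*x^2+87*x+410.
Continuing, x = −5 is a root, giving the factor (x+5) and quotient x^2+x+82.
The quadratic x^2+x+82 has discriminant −327 < 0 and is irreducible over ℤ.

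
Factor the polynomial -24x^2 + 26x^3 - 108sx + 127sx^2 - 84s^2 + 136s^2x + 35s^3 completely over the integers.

Group: 5s(7s^2 + 9sx + 2x^2) + (13x - 12)(7s^2 + 9sx + 2x^2); both groups contain (7s^2 + 9sx + 2x^2), so (5s + 13x - 12) is a factor with cofactor 7s^2 + 9sx + 2x^2.
The cofactor groups again: 7s^2 + 9sx + 2x^2 = s(7s + 2x) + x(7s + 2x); both groups contain (7s + 2x), giving (s + x)(7s + 2x).

(5s + 13x - 12)(7s + 2x)(s + x)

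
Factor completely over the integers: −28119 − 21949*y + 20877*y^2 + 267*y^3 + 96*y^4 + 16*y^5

Among the possible rational roots, y = −3/4 is a root, so (4*y + 3) divides it; the quotient is 4*y^4 + 21*y^3 + 51*y^2 + 5181*y − 9373.
Then y = 7/4 is a root, so (4*y − 7) divides it; the quotient is y^3 + 7*y^2 + 25*y + 1339.
Continuing, y = −13 is a root, giving the factor (y + 13) and quotient y^2 − 6*y + 103.
The quadratic y^2 − 6*y + 103 has discriminant −376 < 0 and is irreducible over ℤ.

(4*y + 3)*(4*y − 7)*(y + 13)*(y^2 − 6*y + 103)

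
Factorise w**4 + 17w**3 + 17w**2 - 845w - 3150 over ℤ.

(w + 10)(w + 5)(w + 9)(w - 7)

Among the possible rational roots, w = -5 is a root, so (w + 5) divides it; the quotient is w**3 + 12w**2 - 43w - 630.
Next, w = -9 is a root, so (w + 9) divides it; the quotient is w**2 + 3w - 70.
The remaining quadratic factors as (w - 7)(w + 10).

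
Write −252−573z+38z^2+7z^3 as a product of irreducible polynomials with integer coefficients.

Among the possible rational roots, z = 7 is a root, so (z−7) is a factor; dividing leaves 7z^2+87z+36.
The remaining quadratic factors as (z+12)(7z+3).

(7z+3)(z+12)(z−7)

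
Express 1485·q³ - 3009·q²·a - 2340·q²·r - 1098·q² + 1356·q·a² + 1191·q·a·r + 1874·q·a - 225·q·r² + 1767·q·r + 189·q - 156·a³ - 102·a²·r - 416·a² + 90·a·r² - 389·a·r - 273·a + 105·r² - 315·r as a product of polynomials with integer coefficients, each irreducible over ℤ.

(9·q - 13·a - 15·r)·(11·q - 2·a + r - 3)·(15·q - 6·a - 7)

Group: 9·q·(165·q² - 96·q·a + 15·q·r - 122·q + 12·a² - 6·a·r + 32·a - 7·r + 21) + (-13·a - 15·r)·(165·q² - 96·q·a + 15·q·r - 122·q + 12·a² - 6·a·r + 32·a - 7·r + 21); both groups contain (165·q² - 96·q·a + 15·q·r - 122·q + 12·a² - 6·a·r + 32·a - 7·r + 21), so (9·q - 13·a - 15·r) is a factor with cofactor 165·q² - 96·q·a + 15·q·r - 122·q + 12·a² - 6·a·r + 32·a - 7·r + 21.
The cofactor groups again: 165·q² - 96·q·a + 15·q·r - 122·q + 12·a² - 6·a·r + 32·a - 7·r + 21 = 15·q·(11·q - 2·a + r - 3) + (-6·a - 7)·(11·q - 2·a + r - 3); both groups contain (11·q - 2·a + r - 3), giving (15·q - 6·a - 7)·(11·q - 2·a + r - 3).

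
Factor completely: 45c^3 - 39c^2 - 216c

3c(3c - 8)(5c + 9)

Pull out the common factor 3c, then factor the remaining trinomial.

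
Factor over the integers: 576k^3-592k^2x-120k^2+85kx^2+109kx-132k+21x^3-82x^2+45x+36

(8k+x-3)(8k-3x+4)(9k-7x-3)

Group: 8k(72k^2-83kx+12k+21x^2-19x-12) + (x-3)(72k^2-83kx+12k+21x^2-19x-12); both groups contain (72k^2-83kx+12k+21x^2-19x-12), so (8k+x-3) is a factor with cofactor 72k^2-83kx+12k+21x^2-19x-12.
The cofactor groups again: 72k^2-83kx+12k+21x^2-19x-12 = 8k(9k-7x-3) + (-3x+4)(9k-7x-3); both groups contain (9k-7x-3), giving (8k-3x+4)(9k-7x-3).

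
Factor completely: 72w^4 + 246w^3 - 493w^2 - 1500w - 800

By the rational root theorem, w = -4 is a root, so (w + 4) divides it; the quotient is 72w^3 - 42w^2 - 325w - 200.
Next, w = 8/3 is a root, so (3w - 8) divides it; the quotient is 24w^2 + 50w + 25.
The remaining quadratic factors as (4w + 5)(6w + 5).

(3w - 8)(4w + 5)(6w + 5)(w + 4)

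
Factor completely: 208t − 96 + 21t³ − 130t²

(3t − 4)(7t − 6)(t − 4)

Trying the rational-root candidates, t = 4/3 is a root, giving the factor (3t − 4) and quotient 7t² − 34t + 24.
The remaining quadratic factors as (t − 4)(7t − 6).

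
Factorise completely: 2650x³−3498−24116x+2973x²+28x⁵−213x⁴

Testing divisors of the constant over divisors of the leading coefficient, x = −3 is a root, so (x+3) divides it; the quotient is 28x⁴−297x³+3541x²−7650x−1166.
Next, x = −1/7 is a root, giving the factor (7x+1) and quotient 4x³−43x²+512x−1166.
Next, x = 11/4 is a root, so (4x−11) divides it; the quotient is x²−8x+106.
The quadratic x²−8x+106 has discriminant −360 < 0 and is irreducible over ℤ.

(4x−11)(7x+1)(x+3)(x²−8x+106)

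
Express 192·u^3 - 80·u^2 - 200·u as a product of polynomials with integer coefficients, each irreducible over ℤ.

Pull out the common factor 8·u, then factor the remaining trinomial.

8·u·(4·u - 5)·(6·u + 5)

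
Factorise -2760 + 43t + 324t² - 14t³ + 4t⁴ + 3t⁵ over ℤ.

Testing divisors of the constant over divisors of the leading coefficient, t = -5 is a root, giving the factor (t + 5) and quotient 3t⁴ - 11t³ + 41t² + 119t - 552.
Then t = -3 is a root, so (t + 3) is a factor; dividing leaves 3t³ - 20t² + 101t - 184.
Next, t = 8/3 is a root, so (3t - 8) is a factor; dividing leaves t² - 4t + 23.
The quadratic t² - 4t + 23 has discriminant -76 < 0 and is irreducible over ℤ.

(3t - 8)(t + 3)(t + 5)(t² - 4t + 23)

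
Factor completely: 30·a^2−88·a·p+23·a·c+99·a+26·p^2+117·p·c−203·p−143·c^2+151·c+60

(5·a−13·p+13·c+4)·(6·a−2·p−11·c+15)

Group: 5·a·(6·a−2·p−11·c+15) + (−13·p+13·c+4)·(6·a−2·p−11·c+15); both groups contain (6·a−2·p−11·c+15).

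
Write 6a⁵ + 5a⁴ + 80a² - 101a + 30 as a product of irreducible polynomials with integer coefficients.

(2a - 1)(3a - 2)(a + 3)(a² - a + 5)

Among the possible rational roots, a = 2/3 is a root, giving the factor (3a - 2) and quotient 2a⁴ + 3a³ + 2a² + 28a - 15.
Continuing, a = -3 is a root, so (a + 3) is a factor; dividing leaves 2a³ - 3a² + 11a - 5.
Next, a = 1/2 is a root, giving the factor (2a - 1) and quotient a² - a + 5.
The quadratic a² - a + 5 has discriminant -19 < 0 and is irreducible over ℤ.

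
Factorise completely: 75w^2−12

3(5w+2)(5w−2)

Pull out the common factor 3; 25w^2−4 is a difference of squares.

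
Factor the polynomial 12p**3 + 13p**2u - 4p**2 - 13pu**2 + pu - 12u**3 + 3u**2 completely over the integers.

Group: 3p(4p**2 - pu - 3u**2) + (4u - 1)(4p**2 - pu - 3u**2); both groups contain (4p**2 - pu - 3u**2), so (3p + 4u - 1) is a factor with cofactor 4p**2 - pu - 3u**2.
The cofactor groups again: 4p**2 - pu - 3u**2 = p(4p + 3u) - u(4p + 3u); both groups contain (4p + 3u), giving (p - u)(4p + 3u).

(3p + 4u - 1)(4p + 3u)(p - u)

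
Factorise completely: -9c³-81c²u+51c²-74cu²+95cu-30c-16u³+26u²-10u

-(3c+2u-2)(3c+u)(c+8u-5)

Group: 3c(-3c²-25cu+15c-8u²+5u) + (2u-2)(-3c²-25cu+15c-8u²+5u); both groups contain (-3c²-25cu+15c-8u²+5u), so (3c+2u-2) is a factor with cofactor -3c²-25cu+15c-8u²+5u.
The cofactor groups again: -3c²-25cu+15c-8u²+5u = -c(3c+u) + (-8u+5)(3c+u); both groups contain (3c+u), giving -(c+8u-5)(3c+u).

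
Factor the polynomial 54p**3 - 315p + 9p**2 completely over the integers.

Pull out the common factor 9p, then factor the remaining trinomial.

9p(2p + 5)(3p - 7)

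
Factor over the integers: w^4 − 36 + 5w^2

Substitute u = w^2 to get a quadratic in u, then factor.
w^2 + 9 is irreducible over ℤ (sum of squares).
w^2 − 4 is a difference of squares.

(w + 2)(w − 2)(w^2 + 9)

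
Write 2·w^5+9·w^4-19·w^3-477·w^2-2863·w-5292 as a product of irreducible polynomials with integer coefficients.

By the rational root theorem, w = -7/2 is a root, so (2·w+7) divides it; the quotient is w^4+w^3-13·w^2-193·w-756.
Continuing, w = -4 is a root, so (w+4) divides it; the quotient is w^3-3·w^2-w-189.
Next, w = 7 is a root, so (w-7) divides it; the quotient is w^2+4·w+27.
The quadratic w^2+4·w+27 has discriminant -92 < 0 and is irreducible over ℤ.

(2·w+7)·(w+4)·(w-7)·(w^2+4·w+27)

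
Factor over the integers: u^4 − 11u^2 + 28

Substitute w = u^2 to get a quadratic in w, then factor.
u^2 − 7 is irreducible over ℤ (7 is not a perfect square).
u^2 − 4 is a difference of squares.

(u + 2)(u − 2)(u^2 − 7)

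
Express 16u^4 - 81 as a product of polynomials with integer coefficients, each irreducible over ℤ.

(2u + 3)(2u - 3)(4u^2 + 9)

(2u)⁴ − (3)⁴ = ((2u)² − (3)²)((2u)² + (3)²); the first factor splits again, the second (4u^2 + 9) is irreducible.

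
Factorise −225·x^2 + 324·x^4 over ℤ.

9·x^2·(6·x + 5)·(6·x − 5)

Pull out the common factor 9·x^2; 36·x^2 − 25 is a difference of squares.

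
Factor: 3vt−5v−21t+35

(3t−5)(v−7)

Group as (3vt−5v) + (−21t+35) = v(3t−5) − 7(3t−5).
Both groups share the factor (3t−5).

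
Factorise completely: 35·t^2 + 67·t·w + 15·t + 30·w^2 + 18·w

(5·t + 6·w)·(7·t + 5·w + 3)

Group: 5·t·(7·t + 5·w + 3) + 6·w·(7·t + 5·w + 3); both groups contain (7·t + 5·w + 3).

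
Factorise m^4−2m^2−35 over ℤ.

(m^2+5)(m^2−7)

Substitute u = m^2 to get a quadratic in u, then factor.
m^2+5 is irreducible over ℤ (always positive, so no real roots).
m^2−7 is irreducible over ℤ (7 is not a perfect square).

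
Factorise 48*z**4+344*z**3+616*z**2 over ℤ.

Pull out the common factor 8*z**2, then factor the remaining trinomial.

8*z**2*(2*z+7)*(3*z+11)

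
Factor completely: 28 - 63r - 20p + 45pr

Group as (45pr - 20p) + (-63r + 28) = 5p(9r - 4) - 7(9r - 4).
Both groups share the factor (9r - 4).

(5p - 7)(9r - 4)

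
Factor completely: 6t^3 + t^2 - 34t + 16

(2t - 1)(3t + 8)(t - 2)

Testing divisors of the constant over divisors of the leading coefficient, t = 2 is a root, giving the factor (t - 2) and quotient 6t^2 + 13t - 8.
The remaining quadratic factors as (2t - 1)(3t + 8).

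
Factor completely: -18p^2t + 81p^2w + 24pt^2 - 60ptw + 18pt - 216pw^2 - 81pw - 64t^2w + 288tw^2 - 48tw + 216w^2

Group: 2t(-9p^2 + 12pt + 24pw + 9p - 32tw - 24w) - 9w(-9p^2 + 12pt + 24pw + 9p - 32tw - 24w); both groups contain (-9p^2 + 12pt + 24pw + 9p - 32tw - 24w), so (2t - 9w) is a factor with cofactor -9p^2 + 12pt + 24pw + 9p - 32tw - 24w.
The cofactor groups again: -9p^2 + 12pt + 24pw + 9p - 32tw - 24w = -3p(3p - 4t - 3) + 8w(3p - 4t - 3); both groups contain (3p - 4t - 3), giving -(3p - 8w)(3p - 4t - 3).

-(2t - 9w)(3p - 4t - 3)(3p - 8w)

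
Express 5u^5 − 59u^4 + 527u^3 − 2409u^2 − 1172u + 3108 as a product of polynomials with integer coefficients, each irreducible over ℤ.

Among the possible rational roots, u = 7 is a root, giving the factor (u − 7) and quotient 5u^4 − 24u^3 + 359u^2 + 104u − 444.
Then u = −6/5 is a root, so (5u + 6) is a factor; dividing leaves u^3 − 6u^2 + 79u − 74.
Continuing, u = 1 is a root, so (u − 1) is a factor; dividing leaves u^2 − 5u + 74.
The quadratic u^2 − 5u + 74 has discriminant −271 < 0 and is irreducible over ℤ.

(5u + 6)(u − 1)(u − 7)(u^2 − 5u + 74)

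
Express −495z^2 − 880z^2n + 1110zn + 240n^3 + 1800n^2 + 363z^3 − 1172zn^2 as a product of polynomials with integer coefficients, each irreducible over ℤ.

Group: 11z(33z^2 − 74zn − 120n^2) + (−2n − 15)(33z^2 − 74zn − 120n^2); both groups contain (33z^2 − 74zn − 120n^2), so (11z − 2n − 15) is a factor with cofactor 33z^2 − 74zn − 120n^2.
The cofactor groups again: 33z^2 − 74zn − 120n^2 = 3z(11z + 12n) − 10n(11z + 12n); both groups contain (11z + 12n), giving (3z − 10n)(11z + 12n).

(3z − 10n)(11z − 2n − 15)(11z + 12n)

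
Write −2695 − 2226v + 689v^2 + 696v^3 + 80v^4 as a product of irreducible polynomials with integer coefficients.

By the rational root theorem, v = −5/4 is a root, so (4v + 5) is a factor; dividing leaves 20v^3 + 149v^2 − 14v − 539.
Then v = −11/5 is a root, giving the factor (5v + 11) and quotient 4v^2 + 21v − 49.
The remaining quadratic factors as (v + 7)(4v − 7).

(4v + 5)(4v − 7)(5v + 11)(v + 7)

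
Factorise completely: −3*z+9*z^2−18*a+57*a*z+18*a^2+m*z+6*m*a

(m+3*a+9*z−3)*(6*a+z)

Group: m*(6*a+z) + (3*a+9*z−3)*(6*a+z); both groups contain (6*a+z).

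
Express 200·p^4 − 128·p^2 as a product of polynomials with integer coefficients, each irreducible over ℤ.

Pull out the common factor 8·p^2; 25·p^2 − 16 is a difference of squares.

8·p^2·(5·p + 4)·(5·p − 4)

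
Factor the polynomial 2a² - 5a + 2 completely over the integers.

Need a pair with product 2·2 = 4 and sum -5: that's -4 and -1.
Split the middle term: 2a² - 4a - a + 2 = 2a(a - 2) - (a - 2).

(2a - 1)(a - 2)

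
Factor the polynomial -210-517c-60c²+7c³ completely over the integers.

By the rational root theorem, c = -3/7 is a root, so (7c+3) divides it; the quotient is c²-9c-70.
The remaining quadratic factors as (c+5)(c-14).

(7c+3)(c+5)(c-14)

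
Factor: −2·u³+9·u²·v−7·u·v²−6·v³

Group: 2·u·(−u²+5·u·v−6·v²) + v·(−u²+5·u·v−6·v²); both groups contain (−u²+5·u·v−6·v²), so (2·u+v) is a factor with cofactor −u²+5·u·v−6·v².
The cofactor groups again: −u²+5·u·v−6·v² = −u·(u−2·v) + 3·v·(u−2·v); both groups contain (u−2·v), giving −(u−3·v)·(u−2·v).

−(2·u+v)·(u−2·v)·(u−3·v)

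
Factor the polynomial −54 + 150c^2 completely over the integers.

Every term has a factor of 6. Then 25c^2 − 9 = (5c)² − (3)².

6(5c + 3)(5c − 3)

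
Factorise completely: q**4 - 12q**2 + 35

(q**2 - 5)(q**2 - 7)

Substitute u = q**2 to get a quadratic in u, then factor.
q**2 - 5 is irreducible over ℤ (5 is not a perfect square).
q**2 - 7 is irreducible over ℤ (7 is not a perfect square).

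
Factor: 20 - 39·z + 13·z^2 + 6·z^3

By the rational root theorem, z = -4 is a root, so (z + 4) is a factor; dividing leaves 6·z^2 - 11·z + 5.
The remaining quadratic factors as (6·z - 5)(z - 1).

(6·z - 5)·(z + 4)·(z - 1)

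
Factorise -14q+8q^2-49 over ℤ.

Need a pair with product 8·(-49) = -392 and sum -14: that's 14 and -28.
Split the middle term: 8q^2+14q - 28q-49 = 2q(4q+7) - 7(4q+7).

(2q-7)(4q+7)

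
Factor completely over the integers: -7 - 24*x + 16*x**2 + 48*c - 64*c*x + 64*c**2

(8*c - 4*x + 7)*(8*c - 4*x - 1)

Group: 8*c*(8*c - 4*x + 7) + (-4*x - 1)*(8*c - 4*x + 7); both groups contain (8*c - 4*x + 7).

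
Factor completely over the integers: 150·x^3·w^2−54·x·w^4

6·w^2·x·(5·x−3·w)·(5·x+3·w)

Every term has a factor of 6·x·w^2. Then 25·x^2−9·w^2 = (5·x)² − (3·w)².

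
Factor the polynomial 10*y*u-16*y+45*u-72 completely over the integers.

(2*y+9)*(5*u-8)

Group as (10*y*u-16*y) + (45*u-72) = 2*y*(5*u-8) + 9*(5*u-8).
Both groups share the factor (5*u-8).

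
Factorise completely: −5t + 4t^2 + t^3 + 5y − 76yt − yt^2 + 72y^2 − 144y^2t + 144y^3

Group: y(144y^2 + 72y − t^2 − 4t + 5) − t(144y^2 + 72y − t^2 − 4t + 5); both groups contain (144y^2 + 72y − t^2 − 4t + 5), so (y − t) is a factor with cofactor 144y^2 + 72y − t^2 − 4t + 5.
The cofactor groups again: 144y^2 + 72y − t^2 − 4t + 5 = 12y(12y + t + 5) + (−t + 1)(12y + t + 5); both groups contain (12y + t + 5), giving (12y − t + 1)(12y + t + 5).

(12y − t + 1)(y − t)(12y + t + 5)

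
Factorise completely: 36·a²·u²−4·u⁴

Factor out 4·u², leaving 9·a²−u², which is a difference of two squares.

4·u²·(3·a+u)·(3·a−u)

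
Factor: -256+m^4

(m+4)(m-4)(m^2+16)

Write as (m^2)² − (16)², then factor m^2-16 once more.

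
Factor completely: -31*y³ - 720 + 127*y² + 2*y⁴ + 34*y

(2*y - 9)*(y + 2)*(y - 5)*(y - 8)

Among the possible rational roots, y = 9/2 is a root, so (2*y - 9) divides it; the quotient is y³ - 11*y² + 14*y + 80.
Then y = 8 is a root, so (y - 8) is a factor; dividing leaves y² - 3*y - 10.
The remaining quadratic factors as (y + 2)(y - 5).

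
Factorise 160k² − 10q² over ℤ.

Pull out the common factor 10; 16k² − q² is a difference of squares.

10(4k + q)(4k − q)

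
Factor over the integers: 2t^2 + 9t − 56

(2t − 7)(t + 8)

Need a pair with product 2·(−56) = −112 and sum 9: that's −7 and 16.
Split the middle term: 2t^2 − 7t + 16t − 56 = t(2t − 7) + 8(2t − 7).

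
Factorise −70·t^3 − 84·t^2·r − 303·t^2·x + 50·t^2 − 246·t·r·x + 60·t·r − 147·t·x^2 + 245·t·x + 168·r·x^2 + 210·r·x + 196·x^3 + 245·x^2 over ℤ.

−(2·t + 7·x)·(5·t + 6·r + 7·x)·(7·t − 4·x − 5)

Group: 7·t·(−10·t^2 − 12·t·r − 49·t·x − 42·r·x − 49·x^2) + (−4·x − 5)·(−10·t^2 − 12·t·r − 49·t·x − 42·r·x − 49·x^2); both groups contain (−10·t^2 − 12·t·r − 49·t·x − 42·r·x − 49·x^2), so (7·t − 4·x − 5) is a factor with cofactor −10·t^2 − 12·t·r − 49·t·x − 42·r·x − 49·x^2.
The cofactor groups again: −10·t^2 − 12·t·r − 49·t·x − 42·r·x − 49·x^2 = −5·t·(2·t + 7·x) + (−6·r − 7·x)·(2·t + 7·x); both groups contain (2·t + 7·x), giving −(5·t + 6·r + 7·x)·(2·t + 7·x).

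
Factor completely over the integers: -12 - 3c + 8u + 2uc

(2u - 3)(c + 4)

Group as (2uc + 8u) + (-3c - 12) = 2u(c + 4) - 3(c + 4).
Both groups share the factor (c + 4).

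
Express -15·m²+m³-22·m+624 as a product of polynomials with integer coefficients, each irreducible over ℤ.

Testing divisors of the constant over divisors of the leading coefficient, m = 8 is a root, giving the factor (m-8) and quotient m²-7·m-78.
The remaining quadratic factors as (m+6)(m-13).

(m+6)·(m-13)·(m-8)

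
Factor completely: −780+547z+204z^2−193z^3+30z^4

(2z−3)(3z+5)(5z−13)(z−4)

Trying the rational-root candidates, z = 13/5 is a root, giving the factor (5z−13) and quotient 6z^3−23z^2−19z+60.
Continuing, z = 3/2 is a root, so (2z−3) is a factor; dividing leaves 3z^2−7z−20.
The remaining quadratic factors as (3z+5)(z−4).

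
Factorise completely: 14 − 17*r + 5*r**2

Need a pair with product 5·14 = 70 and sum −17: that's −7 and −10.
Split the middle term: 5*r**2 − 7*r − 10*r + 14 = r*(5*r − 7) − 2*(5*r − 7).

(5*r − 7)*(r − 2)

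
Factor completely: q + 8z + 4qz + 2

(4z + 1)(q + 2)

Group as (4qz + q) + (8z + 2) = q(4z + 1) + 2(4z + 1).
Both groups share the factor (4z + 1).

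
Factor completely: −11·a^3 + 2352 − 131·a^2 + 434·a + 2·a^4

Trying the rational-root candidates, a = −6 is a root, giving the factor (a + 6) and quotient 2·a^3 − 23·a^2 + 7·a + 392.
Next, a = 8 is a root, giving the factor (a − 8) and quotient 2·a^2 − 7·a − 49.
The remaining quadratic factors as (2·a + 7)(a − 7).

(2·a + 7)·(a + 6)·(a − 7)·(a − 8)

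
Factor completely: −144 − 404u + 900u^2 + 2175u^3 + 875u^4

Among the possible rational roots, u = −2/7 is a root, so (7u + 2) divides it; the quotient is 125u^3 + 275u^2 + 50u − 72.
Next, u = −4/5 is a root, giving the factor (5u + 4) and quotient 25u^2 + 35u − 18.
The remaining quadratic factors as (5u + 9)(5u − 2).

(5u + 4)(5u + 9)(5u − 2)(7u + 2)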